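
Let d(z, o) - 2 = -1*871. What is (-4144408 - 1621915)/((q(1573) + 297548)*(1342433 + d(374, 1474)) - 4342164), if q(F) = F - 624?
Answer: -5766323/400448487144 ≈ -1.4400e-5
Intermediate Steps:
d(z, o) = -869 (d(z, o) = 2 - 1*871 = 2 - 871 = -869)
q(F) = -624 + F
(-4144408 - 1621915)/((q(1573) + 297548)*(1342433 + d(374, 1474)) - 4342164) = (-4144408 - 1621915)/(((-624 + 1573) + 297548)*(1342433 - 869) - 4342164) = -5766323/((949 + 297548)*1341564 - 4342164) = -5766323/(298497*1341564 - 4342164) = -5766323/(400452829308 - 4342164) = -5766323/400448487144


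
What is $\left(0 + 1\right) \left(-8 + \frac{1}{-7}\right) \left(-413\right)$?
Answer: $3363$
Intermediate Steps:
$\left(0 + 1\right) \left(-8 + \frac{1}{-7}\right) \left(-413\right) = 1 \left(-8 - \frac{1}{7}\right) \left(-413\right) = 1 \left(- \frac{57}{7}\right) \left(-413\right) = \left(- \frac{57}{7}\right) \left(-413\right) = 3363$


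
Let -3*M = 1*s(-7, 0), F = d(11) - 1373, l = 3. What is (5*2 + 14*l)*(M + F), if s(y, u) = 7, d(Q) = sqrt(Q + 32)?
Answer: -214552/3 + 52*sqrt(43) ≈ -71176.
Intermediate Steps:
d(Q) = sqrt(32 + Q)
F = -1373 + sqrt(43) (F = sqrt(32 + 11) - 1373 = sqrt(43) - 1373 = -1373 + sqrt(43) ≈ -1366.4)
M = -7/3 ≈ -2.3333
(5*2 + 14*l)*(M + F) = (5*2 + 14*3)*(-7/3 + (-1373 + sqrt(43))) = (10 + 42)*(-4126/3 + sqrt(43)) = 52*(-4126/3 + sqrt(43)) = -214552/3 + 52*sqrt(43)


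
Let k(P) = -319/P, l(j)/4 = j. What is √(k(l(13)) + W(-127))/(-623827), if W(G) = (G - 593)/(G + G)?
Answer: -I*√35980243/2059876754 ≈ -2.912e-6*I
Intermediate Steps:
W(G) = (-593 + G)/(2*G) (W(G) = (-593 + G)/((2*G)) = (-593 + G)*(1/(2*G)) = (-593 + G)/(2*G))
l(j) = 4*j
√(k(l(13)) + W(-127))/(-623827) = √(-319/(4*13) + (½)*(-593 - 127)/(-127))/(-623827) = √(-319/52 + (½)*(-1/127)*(-720))*(-1/623827) = √(-319*1/52 + 360/127)*(-1/623827) = √(-319/52 + 360/127)*(-1/623827) = √(-21793/6604)*(-1/623827) = (I*√35980243/3302)*(-1/623827) = -I*√35980243/2059876754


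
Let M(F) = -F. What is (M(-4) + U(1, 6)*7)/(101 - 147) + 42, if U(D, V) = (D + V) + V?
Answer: 1837/46 ≈ 39.935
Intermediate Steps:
U(D, V) = D + 2*V
(M(-4) + U(1, 6)*7)/(101 - 147) + 42 = (-1*(-4) + (1 + 2*6)*7)/(101 - 147) + 42 = (4 + (1 + 12)*7)/(-46) + 42 = -(4 + 13*7)/46 + 42 = -(4 + 91)/46 + 42 = -1/46*95 + 42 = -95/46 + 42 = 1837/46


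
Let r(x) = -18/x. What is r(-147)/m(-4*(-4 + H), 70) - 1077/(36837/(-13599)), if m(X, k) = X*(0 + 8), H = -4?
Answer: 10206732663/25671296 ≈ 397.59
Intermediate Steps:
m(X, k) = 8*X (m(X, k) = X*8 = 8*X)
r(-147)/m(-4*(-4 + H), 70) - 1077/(36837/(-13599)) = (-18/(-147))/((8*(-4*(-4 - 4)))) - 1077/(36837/(-13599)) = (-18*(-1/147))/((8*(-4*(-8)))) - 1077/(36837*(-1/13599)) = 6/(49*((8*32))) - 1077/(-4093/1511) = (6/49)/256 - 1077*(-1511/4093) = (6/49)*(1/256) + 1627347/4093 = 3/6272 + 1627347/4093 = 10206732663/25671296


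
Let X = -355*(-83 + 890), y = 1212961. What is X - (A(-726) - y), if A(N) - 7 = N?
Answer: 927195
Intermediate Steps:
A(N) = 7 + N
X = -286485 (X = -355*807 = -286485)
X - (A(-726) - y) = -286485 - ((7 - 726) - 1*1212961) = -286485 - (-719 - 1212961) = -286485 - 1*(-1213680) = -286485 + 1213680 = 927195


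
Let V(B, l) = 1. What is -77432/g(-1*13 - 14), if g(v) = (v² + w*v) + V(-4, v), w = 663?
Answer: 77432/17171 ≈ 4.5095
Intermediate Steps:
g(v) = 1 + v² + 663*v (g(v) = (v² + 663*v) + 1 = 1 + v² + 663*v)
-77432/g(-1*13 - 14) = -77432/(1 + (-1*13 - 14)² + 663*(-1*13 - 14)) = -77432/(1 + (-13 - 14)² + 663*(-13 - 14)) = -77432/(1 + (-27)² + 663*(-27)) = -77432/(1 + 729 - 17901) = -77432/(-17171) = -77432*(-1/17171) = 77432/17171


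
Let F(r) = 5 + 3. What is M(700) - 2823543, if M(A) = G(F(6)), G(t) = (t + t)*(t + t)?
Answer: -2823287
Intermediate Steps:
F(r) = 8
G(t) = 4*t² (G(t) = (2*t)*(2*t) = 4*t²)
M(A) = 256 (M(A) = 4*8² = 4*64 = 256)
M(700) - 2823543 = 256 - 2823543 = -2823287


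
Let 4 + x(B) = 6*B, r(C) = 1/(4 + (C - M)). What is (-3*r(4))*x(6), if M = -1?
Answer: -32/3 ≈ -10.667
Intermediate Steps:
r(C) = 1/(5 + C) (r(C) = 1/(4 + (C - 1*(-1))) = 1/(4 + (C + 1)) = 1/(4 + (1 + C)) = 1/(5 + C))
x(B) = -4 + 6*B
(-3*r(4))*x(6) = (-3/(5 + 4))*(-4 + 6*6) = (-3/9)*(-4 + 36) = -3*⅑*32 = -⅓*32 = -32/3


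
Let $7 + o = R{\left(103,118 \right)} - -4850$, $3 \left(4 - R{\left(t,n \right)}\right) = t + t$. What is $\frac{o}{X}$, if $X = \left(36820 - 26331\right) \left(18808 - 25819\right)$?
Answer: $- \frac{14335}{220615137} \approx -6.4977 \cdot 10^{-5}$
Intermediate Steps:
$R{\left(t,n \right)} = 4 - \frac{2 t}{3}$ ($R{\left(t,n \right)} = 4 - \frac{t + t}{3} = 4 - \frac{2 t}{3}$)
$o = \frac{14335}{3}$ ($o = -7 + \left(\left(4 - \frac{206}{3}\right) - -4850\right) = -7 + \left(\left(4 - \frac{206}{3}\right) + 4850\right) = -7 + \left(- \frac{194}{3} + 4850\right) = -7 + \frac{14356}{3} = \frac{14335}{3} \approx 4778.3$)
$X = -73538379$ ($X = 10489 \left(-7011\right) = -73538379$)
$\frac{o}{X} = \frac{14335}{3 \left(-73538379\right)} = \frac{14335}{3} \left(- \frac{1}{73538379}\right) = - \frac{14335}{220615137}$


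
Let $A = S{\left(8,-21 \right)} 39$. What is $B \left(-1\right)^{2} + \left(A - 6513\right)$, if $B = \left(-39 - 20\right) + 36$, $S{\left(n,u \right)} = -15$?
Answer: $-7121$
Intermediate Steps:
$B = -23$ ($B = -59 + 36 = -23$)
$A = -585$ ($A = \left(-15\right) 39 = -585$)
$B \left(-1\right)^{2} + \left(A - 6513\right) = - 23 \left(-1\right)^{2} - 7098 = \left(-23\right) 1 - 7098 = -23 - 7098 = -7121$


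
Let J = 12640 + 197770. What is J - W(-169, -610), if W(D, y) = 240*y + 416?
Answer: 356394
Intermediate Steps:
J = 210410
W(D, y) = 416 + 240*y
J - W(-169, -610) = 210410 - (416 + 240*(-610)) = 210410 - (416 - 146400) = 210410 - 1*(-145984) = 210410 + 145984 = 356394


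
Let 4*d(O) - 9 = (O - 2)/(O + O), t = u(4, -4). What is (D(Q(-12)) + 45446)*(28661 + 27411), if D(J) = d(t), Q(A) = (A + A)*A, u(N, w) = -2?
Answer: 2548388292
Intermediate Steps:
Q(A) = 2*A² (Q(A) = (2*A)*A = 2*A²)
t = -2
d(O) = 9/4 + (-2 + O)/(8*O) (d(O) = 9/4 + ((O - 2)/(O + O))/4 = 9/4 + ((-2 + O)/((2*O)))/4 = 9/4 + ((-2 + O)*(1/(2*O)))/4 = 9/4 + ((-2 + O)/(2*O))/4 = 9/4 + (-2 + O)/(8*O))
D(J) = 5/2 (D(J) = (⅛)*(-2 + 19*(-2))/(-2) = (⅛)*(-½)*(-2 - 38) = (⅛)*(-½)*(-40) = 5/2)
(D(Q(-12)) + 45446)*(28661 + 27411) = (5/2 + 45446)*(28661 + 27411) = (90897/2)*56072 = 2548388292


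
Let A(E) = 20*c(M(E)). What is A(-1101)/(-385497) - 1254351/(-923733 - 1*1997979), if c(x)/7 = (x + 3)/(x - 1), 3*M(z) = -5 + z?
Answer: 25514601075703/59479958707056 ≈ 0.42896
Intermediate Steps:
M(z) = -5/3 + z/3 (M(z) = (-5 + z)/3 = -5/3 + z/3)
c(x) = 7*(3 + x)/(-1 + x) (c(x) = 7*((x + 3)/(x - 1)) = 7*((3 + x)/(-1 + x)) = 7*(3 + x)/(-1 + x))
A(E) = 140*(4/3 + E/3)/(-8/3 + E/3) (A(E) = 20*(7*(3 + (-5/3 + E/3))/(-1 + (-5/3 + E/3))) = 20*(7*(4/3 + E/3)/(-8/3 + E/3)) = 140*(4/3 + E/3)/(-8/3 + E/3))
A(-1101)/(-385497) - 1254351/(-923733 - 1*1997979) = (140*(4 - 1101)/(-8 - 1101))/(-385497) - 1254351/(-923733 - 1*1997979) = (140*(-1097)/(-1109))*(-1/385497) - 1254351/(-923733 - 1997979) = (140*(-1/1109)*(-1097))*(-1/385497) - 1254351/(-2921712) = (153580/1109)*(-1/385497) - 1254351*(-1/2921712) = -21940/61073739 + 418117/973904 = 25514601075703/59479958707056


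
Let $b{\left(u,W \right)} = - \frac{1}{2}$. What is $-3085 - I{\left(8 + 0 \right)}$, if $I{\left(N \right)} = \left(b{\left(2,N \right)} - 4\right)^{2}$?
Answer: $- \frac{12421}{4} \approx -3105.3$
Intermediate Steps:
$b{\left(u,W \right)} = - \frac{1}{2}$ ($b{\left(u,W \right)} = \left(-1\right) \frac{1}{2} = - \frac{1}{2}$)
$I{\left(N \right)} = \frac{81}{4}$ ($I{\left(N \right)} = \left(- \frac{1}{2} - 4\right)^{2} = \left(- \frac{9}{2}\right)^{2} = \frac{81}{4}$)
$-3085 - I{\left(8 + 0 \right)} = -3085 - \frac{81}{4} = - \frac{12421}{4}$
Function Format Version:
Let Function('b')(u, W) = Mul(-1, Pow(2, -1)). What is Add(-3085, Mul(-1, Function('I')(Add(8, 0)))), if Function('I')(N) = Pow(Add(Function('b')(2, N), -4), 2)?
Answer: Rational(-12421, 4) ≈ -3105.3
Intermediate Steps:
Function('b')(u, W) = Rational(-1, 2) (Function('b')(u, W) = Mul(-1, Rational(1, 2)) = Rational(-1, 2))
Function('I')(N) = Rational(81, 4) (Function('I')(N) = Pow(Add(Rational(-1, 2), -4), 2) = Pow(Rational(-9, 2), 2) = Rational(81, 4))
Add(-3085, Mul(-1, Function('I')(Add(8, 0)))) = Add(-3085, Mul(-1, Rational(81, 4))) = Add(-3085, Rational(-81, 4)) = Rational(-12421, 4)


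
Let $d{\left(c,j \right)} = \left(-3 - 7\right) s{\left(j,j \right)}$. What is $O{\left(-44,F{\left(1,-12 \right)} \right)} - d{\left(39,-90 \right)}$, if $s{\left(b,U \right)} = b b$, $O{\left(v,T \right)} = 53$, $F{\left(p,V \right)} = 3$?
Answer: $81053$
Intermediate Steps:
$s{\left(b,U \right)} = b^{2}$
$d{\left(c,j \right)} = - 10 j^{2}$ ($d{\left(c,j \right)} = \left(-3 - 7\right) j^{2} = - 10 j^{2}$)
$O{\left(-44,F{\left(1,-12 \right)} \right)} - d{\left(39,-90 \right)} = 53 - - 10 \left(-90\right)^{2} = 53 - \left(-10\right) 8100 = 53 - -81000 = 53 + 81000 = 81053$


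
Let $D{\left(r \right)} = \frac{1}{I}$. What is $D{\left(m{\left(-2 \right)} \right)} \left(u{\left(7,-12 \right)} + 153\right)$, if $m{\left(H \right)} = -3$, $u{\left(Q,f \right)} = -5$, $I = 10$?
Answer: $\frac{74}{5} \approx 14.8$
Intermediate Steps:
$D{\left(r \right)} = \frac{1}{10}$
$D{\left(m{\left(-2 \right)} \right)} \left(u{\left(7,-12 \right)} + 153\right) = \frac{-5 + 153}{10} = \frac{1}{10} \cdot 148 = \frac{74}{5}$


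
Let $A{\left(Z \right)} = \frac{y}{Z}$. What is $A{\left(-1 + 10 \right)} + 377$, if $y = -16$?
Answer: $\frac{3377}{9} \approx 375.22$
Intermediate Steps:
$A{\left(Z \right)} = - \frac{16}{Z}$
$A{\left(-1 + 10 \right)} + 377 = - \frac{16}{-1 + 10} + 377 = - \frac{16}{9} + 377 = \frac{3377}{9}$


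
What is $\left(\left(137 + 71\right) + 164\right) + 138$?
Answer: $510$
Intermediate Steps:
$\left(\left(137 + 71\right) + 164\right) + 138 = \left(208 + 164\right) + 138 = 372 + 138 = 510$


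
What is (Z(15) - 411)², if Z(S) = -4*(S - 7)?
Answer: 196249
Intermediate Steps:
Z(S) = 28 - 4*S (Z(S) = -4*(-7 + S) = 28 - 4*S)
(Z(15) - 411)² = ((28 - 4*15) - 411)² = ((28 - 60) - 411)² = (-32 - 411)² = (-443)² = 196249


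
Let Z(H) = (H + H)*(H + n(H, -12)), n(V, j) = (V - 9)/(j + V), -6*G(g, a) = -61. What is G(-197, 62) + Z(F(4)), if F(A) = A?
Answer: 283/6 ≈ 47.167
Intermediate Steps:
G(g, a) = 61/6 (G(g, a) = -⅙*(-61) = 61/6)
n(V, j) = (-9 + V)/(V + j)
Z(H) = 2*H*(H + (-9 + H)/(-12 + H)) (Z(H) = (H + H)*(H + (-9 + H)/(H - 12)) = (2*H)*(H + (-9 + H)/(-12 + H)) = 2*H*(H + (-9 + H)/(-12 + H)))
G(-197, 62) + Z(F(4)) = 61/6 + 2*4*(-9 + 4 + 4*(-12 + 4))/(-12 + 4) = 61/6 + 2*4*(-9 + 4 + 4*(-8))/(-8) = 61/6 + 2*4*(-⅛)*(-9 + 4 - 32) = 61/6 + 2*4*(-⅛)*(-37) = 61/6 + 37 = 283/6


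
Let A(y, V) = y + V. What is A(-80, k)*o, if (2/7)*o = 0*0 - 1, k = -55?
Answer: 945/2 ≈ 472.50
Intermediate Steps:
A(y, V) = V + y
o = -7/2 (o = 7*(0*0 - 1)/2 = 7*(0 - 1)/2 = (7/2)*(-1) = -7/2 ≈ -3.5000)
A(-80, k)*o = (-55 - 80)*(-7/2) = -135*(-7/2) = 945/2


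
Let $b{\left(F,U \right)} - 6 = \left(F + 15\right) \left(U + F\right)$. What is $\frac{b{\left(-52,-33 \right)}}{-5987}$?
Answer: $- \frac{3151}{5987} \approx -0.52631$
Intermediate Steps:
$b{\left(F,U \right)} = 6 + \left(15 + F\right) \left(F + U\right)$ ($b{\left(F,U \right)} = 6 + \left(F + 15\right) \left(U + F\right) = 6 + \left(15 + F\right) \left(F + U\right)$)
$\frac{b{\left(-52,-33 \right)}}{-5987} = \frac{6 + \left(-52\right)^{2} + 15 \left(-52\right) + 15 \left(-33\right) - -1716}{-5987} = \left(6 + 2704 - 780 - 495 + 1716\right) \left(- \frac{1}{5987}\right) = 3151 \left(- \frac{1}{5987}\right) = - \frac{3151}{5987}$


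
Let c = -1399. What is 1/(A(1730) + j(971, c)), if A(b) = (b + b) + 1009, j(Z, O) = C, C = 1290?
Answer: 1/5759 ≈ 0.00017364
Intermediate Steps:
j(Z, O) = 1290
A(b) = 1009 + 2*b (A(b) = 2*b + 1009 = 1009 + 2*b)
1/(A(1730) + j(971, c)) = 1/((1009 + 2*1730) + 1290) = 1/((1009 + 3460) + 1290) = 1/(4469 + 1290) = 1/5759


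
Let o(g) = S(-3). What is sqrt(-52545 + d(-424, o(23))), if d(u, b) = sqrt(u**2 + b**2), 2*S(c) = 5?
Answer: sqrt(-210180 + 2*sqrt(719129))/2 ≈ 228.3*I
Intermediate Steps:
S(c) = 5/2 (S(c) = (1/2)*5 = 5/2)
o(g) = 5/2
d(u, b) = sqrt(b**2 + u**2)
sqrt(-52545 + d(-424, o(23))) = sqrt(-52545 + sqrt((5/2)**2 + (-424)**2)) = sqrt(-52545 + sqrt(25/4 + 179776)) = sqrt(-52545 + sqrt(719129/4)) = sqrt(-52545 + sqrt(719129)/2)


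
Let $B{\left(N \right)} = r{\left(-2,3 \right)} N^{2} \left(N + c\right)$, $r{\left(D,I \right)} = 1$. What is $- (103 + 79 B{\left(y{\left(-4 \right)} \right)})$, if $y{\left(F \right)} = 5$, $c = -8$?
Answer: $5822$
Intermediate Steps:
$B{\left(N \right)} = N^{2} \left(-8 + N\right)$ ($B{\left(N \right)} = 1 N^{2} \left(N - 8\right) = N^{2} \left(-8 + N\right)$)
$- (103 + 79 B{\left(y{\left(-4 \right)} \right)}) = - (103 + 79 \cdot 5^{2} \left(-8 + 5\right)) = - (103 + 79 \cdot 25 \left(-3\right)) = - (103 + 79 \left(-75\right)) = - (103 - 5925) = \left(-1\right) \left(-5822\right) = 5822$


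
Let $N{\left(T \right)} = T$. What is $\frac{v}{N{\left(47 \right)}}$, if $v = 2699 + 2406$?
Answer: $\frac{5105}{47} \approx 108.62$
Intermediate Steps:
$v = 5105$
$\frac{v}{N{\left(47 \right)}} = \frac{5105}{47}$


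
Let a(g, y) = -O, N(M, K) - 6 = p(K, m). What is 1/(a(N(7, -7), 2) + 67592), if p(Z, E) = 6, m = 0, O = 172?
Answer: 1/67420 ≈ 1.4832e-5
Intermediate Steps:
N(M, K) = 12 (N(M, K) = 6 + 6 = 12)
a(g, y) = -172 (a(g, y) = -1*172 = -172)
1/(a(N(7, -7), 2) + 67592) = 1/(-172 + 67592) = 1/67420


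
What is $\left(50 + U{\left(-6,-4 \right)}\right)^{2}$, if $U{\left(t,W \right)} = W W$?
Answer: $4356$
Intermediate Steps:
$U{\left(t,W \right)} = W^{2}$
$\left(50 + U{\left(-6,-4 \right)}\right)^{2} = \left(50 + \left(-4\right)^{2}\right)^{2} = \left(50 + 16\right)^{2} = 66^{2} = 4356$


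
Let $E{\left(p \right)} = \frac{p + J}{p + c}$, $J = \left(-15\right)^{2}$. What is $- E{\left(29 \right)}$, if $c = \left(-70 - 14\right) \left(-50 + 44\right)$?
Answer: $- \frac{254}{533} \approx -0.47655$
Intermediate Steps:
$J = 225$
$c = 504$ ($c = \left(-84\right) \left(-6\right) = 504$)
$E{\left(p \right)} = \frac{225 + p}{504 + p}$ ($E{\left(p \right)} = \frac{p + 225}{p + 504} = \frac{225 + p}{504 + p}$)
$- E{\left(29 \right)} = - \frac{225 + 29}{504 + 29} = - \frac{254}{533}$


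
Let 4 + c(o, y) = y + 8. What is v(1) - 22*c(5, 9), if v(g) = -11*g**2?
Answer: -297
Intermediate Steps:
c(o, y) = 4 + y (c(o, y) = -4 + (y + 8) = -4 + (8 + y) = 4 + y)
v(1) - 22*c(5, 9) = -11*1**2 - 22*(4 + 9) = -11*1 - 22*13 = -11 - 286 = -297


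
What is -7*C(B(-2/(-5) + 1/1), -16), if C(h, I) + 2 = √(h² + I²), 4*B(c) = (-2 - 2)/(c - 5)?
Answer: 14 - 7*√82969/18 ≈ -98.017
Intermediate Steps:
B(c) = -1/(-5 + c) (B(c) = ((-2 - 2)/(c - 5))/4 = (-4/(-5 + c))/4 = -1/(-5 + c))
C(h, I) = -2 + √(I² + h²) (C(h, I) = -2 + √(h² + I²) = -2 + √(I² + h²))
-7*C(B(-2/(-5) + 1/1), -16) = -7*(-2 + √((-16)² + (-1/(-5 + (-2/(-5) + 1/1)))²)) = -7*(-2 + √(256 + (-1/(-5 + (-2*(-⅕) + 1*1)))²)) = -7*(-2 + √(256 + (-1/(-5 + (⅖ + 1)))²)) = -7*(-2 + √(256 + (-1/(-5 + 7/5))²)) = -7*(-2 + √(256 + (-1/(-18/5))²)) = -7*(-2 + √(256 + (-1*(-5/18))²)) = -7*(-2 + √(256 + (5/18)²)) = -7*(-2 + √(256 + 25/324)) = -7*(-2 + √(82969/324)) = -7*(-2 + √82969/18) = 14 - 7*√82969/18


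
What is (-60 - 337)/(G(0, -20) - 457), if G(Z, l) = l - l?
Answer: 397/457 ≈ 0.86871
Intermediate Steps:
G(Z, l) = 0
(-60 - 337)/(G(0, -20) - 457) = (-60 - 337)/(0 - 457) = -397/(-457) = -397*(-1/457) = 397/457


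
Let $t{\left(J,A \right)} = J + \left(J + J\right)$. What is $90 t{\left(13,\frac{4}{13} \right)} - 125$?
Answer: $3385$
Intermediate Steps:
$t{\left(J,A \right)} = 3 J$ ($t{\left(J,A \right)} = J + 2 J = 3 J$)
$90 t{\left(13,\frac{4}{13} \right)} - 125 = 90 \cdot 3 \cdot 13 - 125 = 90 \cdot 39 - 125 = 3510 - 125 = 3385$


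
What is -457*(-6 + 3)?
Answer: 1371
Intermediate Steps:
-457*(-6 + 3) = -457*(-3) = 1371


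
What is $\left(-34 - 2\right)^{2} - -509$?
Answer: $1805$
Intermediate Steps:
$\left(-34 - 2\right)^{2} - -509 = \left(-36\right)^{2} + 509 = 1296 + 509 = 1805$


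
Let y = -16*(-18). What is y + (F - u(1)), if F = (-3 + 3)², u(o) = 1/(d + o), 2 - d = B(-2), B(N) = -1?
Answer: 1151/4 ≈ 287.75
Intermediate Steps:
y = 288
d = 3 (d = 2 - 1*(-1) = 2 + 1 = 3)
u(o) = 1/(3 + o)
F = 0 (F = 0² = 0)
y + (F - u(1)) = 288 + (0 - 1/(3 + 1)) = 288 + (0 - 1/4) = 288 + (0 - 1*¼) = 288 + (0 - ¼) = 288 - ¼ = 1151/4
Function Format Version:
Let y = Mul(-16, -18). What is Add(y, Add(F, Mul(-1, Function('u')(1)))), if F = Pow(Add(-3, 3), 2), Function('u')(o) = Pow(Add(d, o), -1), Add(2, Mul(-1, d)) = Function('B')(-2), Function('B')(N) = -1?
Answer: Rational(1151, 4) ≈ 287.75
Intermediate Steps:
y = 288
d = 3 (d = Add(2, Mul(-1, -1)) = Add(2, 1) = 3)
Function('u')(o) = Pow(Add(3, o), -1)
F = 0 (F = Pow(0, 2) = 0)
Add(y, Add(F, Mul(-1, Function('u')(1)))) = Add(288, Add(0, Mul(-1, Pow(Add(3, 1), -1)))) = Add(288, Add(0, Mul(-1, Pow(4, -1)))) = Add(288, Add(0, Mul(-1, Rational(1, 4)))) = Add(288, Add(0, Rational(-1, 4))) = Add(288, Rational(-1, 4)) = Rational(1151, 4)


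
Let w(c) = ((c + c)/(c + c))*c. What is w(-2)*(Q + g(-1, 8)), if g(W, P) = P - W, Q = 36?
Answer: -90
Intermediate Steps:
w(c) = c (w(c) = ((2*c)/((2*c)))*c = ((2*c)*(1/(2*c)))*c = 1*c = c)
w(-2)*(Q + g(-1, 8)) = -2*(36 + (8 - 1*(-1))) = -2*(36 + (8 + 1)) = -2*(36 + 9) = -2*45 = -90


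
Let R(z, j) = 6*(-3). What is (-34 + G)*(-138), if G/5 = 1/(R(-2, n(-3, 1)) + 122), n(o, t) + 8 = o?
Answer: 243639/52 ≈ 4685.4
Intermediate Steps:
n(o, t) = -8 + o
R(z, j) = -18
G = 5/104 (G = 5/(-18 + 122) = 5/104 ≈ 0.048077)
(-34 + G)*(-138) = (-34 + 5/104)*(-138) = -3531/104*(-138) = 243639/52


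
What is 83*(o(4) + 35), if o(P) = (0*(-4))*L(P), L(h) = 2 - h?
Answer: 2905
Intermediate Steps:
o(P) = 0 (o(P) = (0*(-4))*(2 - P) = 0*(2 - P) = 0)
83*(o(4) + 35) = 83*(0 + 35) = 83*35 = 2905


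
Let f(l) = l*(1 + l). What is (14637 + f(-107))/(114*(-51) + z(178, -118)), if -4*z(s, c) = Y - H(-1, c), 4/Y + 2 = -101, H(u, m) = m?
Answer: -5351674/1203759 ≈ -4.4458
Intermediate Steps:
Y = -4/103 (Y = 4/(-2 - 101) = 4/(-103) = 4*(-1/103) = -4/103 ≈ -0.038835)
z(s, c) = 1/103 + c/4 (z(s, c) = -(-4/103 - c)/4 = 1/103 + c/4)
(14637 + f(-107))/(114*(-51) + z(178, -118)) = (14637 - 107*(1 - 107))/(114*(-51) + (1/103 + (¼)*(-118))) = (14637 - 107*(-106))/(-5814 + (1/103 - 59/2)) = (14637 + 11342)/(-5814 - 6075/206) = 25979/(-1203759/206) = 25979*(-206/1203759) = -5351674/1203759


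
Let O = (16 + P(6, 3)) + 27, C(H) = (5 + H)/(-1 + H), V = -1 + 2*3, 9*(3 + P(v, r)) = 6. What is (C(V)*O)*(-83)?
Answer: -25315/3 ≈ -8438.3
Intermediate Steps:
P(v, r) = -7/3 (P(v, r) = -3 + (⅑)*6 = -3 + ⅔ = -7/3)
V = 5 (V = -1 + 6 = 5)
C(H) = (5 + H)/(-1 + H)
O = 122/3 (O = (16 - 7/3) + 27 = 41/3 + 27 = 122/3 ≈ 40.667)
(C(V)*O)*(-83) = (((5 + 5)/(-1 + 5))*(122/3))*(-83) = ((10/4)*(122/3))*(-83) = (((¼)*10)*(122/3))*(-83) = ((5/2)*(122/3))*(-83) = (305/3)*(-83) = -25315/3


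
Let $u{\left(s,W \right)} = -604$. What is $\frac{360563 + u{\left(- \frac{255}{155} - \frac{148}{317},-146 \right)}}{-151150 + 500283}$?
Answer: $\frac{359959}{349133} \approx 1.031$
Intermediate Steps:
$\frac{360563 + u{\left(- \frac{255}{155} - \frac{148}{317},-146 \right)}}{-151150 + 500283} = \frac{360563 - 604}{-151150 + 500283} = \frac{359959}{349133}$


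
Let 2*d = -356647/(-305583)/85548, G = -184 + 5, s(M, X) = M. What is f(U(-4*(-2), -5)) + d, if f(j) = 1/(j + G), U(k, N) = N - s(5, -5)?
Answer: -5801846965/1097964608328 ≈ -0.0052842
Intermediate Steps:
U(k, N) = -5 + N (U(k, N) = N - 1*5 = N - 5 = -5 + N)
G = -179
d = 356647/52284028968 (d = (-356647/(-305583)/85548)/2 = (-356647*(-1/305583)*(1/85548))/2 = ((356647/305583)*(1/85548))/2 = (1/2)*(356647/26142014484) = 356647/52284028968 ≈ 6.8213e-6)
f(j) = 1/(-179 + j) (f(j) = 1/(j - 179) = 1/(-179 + j))
f(U(-4*(-2), -5)) + d = 1/(-179 + (-5 - 5)) + 356647/52284028968 = 1/(-179 - 10) + 356647/52284028968 = 1/(-189) + 356647/52284028968 = -1/189 + 356647/52284028968 = -5801846965/1097964608328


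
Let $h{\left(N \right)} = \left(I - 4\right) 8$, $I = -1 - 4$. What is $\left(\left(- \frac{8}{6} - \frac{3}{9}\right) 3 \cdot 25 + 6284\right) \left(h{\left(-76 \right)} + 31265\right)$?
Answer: $192117687$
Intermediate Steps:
$I = -5$
$h{\left(N \right)} = -72$ ($h{\left(N \right)} = \left(-5 - 4\right) 8 = \left(-9\right) 8 = -72$)
$\left(\left(- \frac{8}{6} - \frac{3}{9}\right) 3 \cdot 25 + 6284\right) \left(h{\left(-76 \right)} + 31265\right) = \left(\left(- \frac{8}{6} - \frac{3}{9}\right) 3 \cdot 25 + 6284\right) \left(-72 + 31265\right) = \left(\left(\left(-8\right) \frac{1}{6} - \frac{1}{3}\right) 3 \cdot 25 + 6284\right) 31193 = \left(\left(- \frac{4}{3} - \frac{1}{3}\right) 3 \cdot 25 + 6284\right) 31193 = \left(\left(- \frac{5}{3}\right) 3 \cdot 25 + 6284\right) 31193 = \left(\left(-5\right) 25 + 6284\right) 31193 = \left(-125 + 6284\right) 31193 = 6159 \cdot 31193 = 192117687$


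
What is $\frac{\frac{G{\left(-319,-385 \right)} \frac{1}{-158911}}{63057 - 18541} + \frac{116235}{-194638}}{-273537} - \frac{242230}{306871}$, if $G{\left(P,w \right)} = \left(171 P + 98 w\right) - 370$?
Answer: $- \frac{15205100144689524859794137}{19262755197534839967167796} \approx -0.78935$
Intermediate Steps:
$G{\left(P,w \right)} = -370 + 98 w + 171 P$ ($G{\left(P,w \right)} = \left(98 w + 171 P\right) - 370 = -370 + 98 w + 171 P$)
$\frac{\frac{G{\left(-319,-385 \right)} \frac{1}{-158911}}{63057 - 18541} + \frac{116235}{-194638}}{-273537} - \frac{242230}{306871} = \frac{\frac{\left(-370 + 98 \left(-385\right) + 171 \left(-319\right)\right) \frac{1}{-158911}}{63057 - 18541} + \frac{116235}{-194638}}{-273537} - \frac{242230}{306871} = \left(\frac{\left(-370 - 37730 - 54549\right) \left(- \frac{1}{158911}\right)}{63057 - 18541} + 116235 \left(- \frac{1}{194638}\right)\right) \left(- \frac{1}{273537}\right) - \frac{242230}{306871} = \left(\frac{\left(-92649\right) \left(- \frac{1}{158911}\right)}{44516} - \frac{116235}{194638}\right) \left(- \frac{1}{273537}\right) - \frac{242230}{306871} = \left(\frac{92649}{158911} \cdot \frac{1}{44516} - \frac{116235}{194638}\right) \left(- \frac{1}{273537}\right) - \frac{242230}{306871} = \left(\frac{92649}{7074082076} - \frac{116235}{194638}\right) \left(- \frac{1}{273537}\right) - \frac{242230}{306871} = \left(- \frac{411118948543899}{688442593554244}\right) \left(- \frac{1}{273537}\right) - \frac{242230}{306871} = \frac{137039649514633}{62771507237682413676} - \frac{242230}{306871} = - \frac{15205100144689524859794137}{19262755197534839967167796}$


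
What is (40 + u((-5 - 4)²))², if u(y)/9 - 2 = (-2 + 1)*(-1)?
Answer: 4489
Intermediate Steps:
u(y) = 27 (u(y) = 18 + 9*((-2 + 1)*(-1)) = 18 + 9*(-1*(-1)) = 18 + 9*1 = 18 + 9 = 27)
(40 + u((-5 - 4)²))² = (40 + 27)² = 67² = 4489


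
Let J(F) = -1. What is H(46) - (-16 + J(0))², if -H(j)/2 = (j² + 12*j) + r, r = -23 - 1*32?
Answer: -5515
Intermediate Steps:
r = -55 (r = -23 - 32 = -55)
H(j) = 110 - 24*j - 2*j² (H(j) = -2*((j² + 12*j) - 55) = -2*(-55 + j² + 12*j) = 110 - 24*j - 2*j²)
H(46) - (-16 + J(0))² = (110 - 24*46 - 2*46²) - (-16 - 1)² = (110 - 1104 - 2*2116) - 1*(-17)² = (110 - 1104 - 4232) - 1*289 = -5226 - 289 = -5515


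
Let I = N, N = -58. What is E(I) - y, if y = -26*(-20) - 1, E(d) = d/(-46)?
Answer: -11908/23 ≈ -517.74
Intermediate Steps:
I = -58
E(d) = -d/46 (E(d) = d*(-1/46) = -d/46)
y = 519 (y = 520 - 1 = 519)
E(I) - y = -1/46*(-58) - 1*519 = 29/23 - 519 = -11908/23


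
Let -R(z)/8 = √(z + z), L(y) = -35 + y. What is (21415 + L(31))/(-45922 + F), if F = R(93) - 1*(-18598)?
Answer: -48752847/62215756 + 7137*√186/31107878 ≈ -0.78048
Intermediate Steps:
R(z) = -8*√2*√z (R(z) = -8*√(z + z) = -8*√2*√z)
F = 18598 - 8*√186 (F = -8*√2*√93 - 1*(-18598) = -8*√186 + 18598 = 18598 - 8*√186 ≈ 18489.)
(21415 + L(31))/(-45922 + F) = (21415 + (-35 + 31))/(-45922 + (18598 - 8*√186)) = (21415 - 4)/(-27324 - 8*√186) = 21411/(-27324 - 8*√186)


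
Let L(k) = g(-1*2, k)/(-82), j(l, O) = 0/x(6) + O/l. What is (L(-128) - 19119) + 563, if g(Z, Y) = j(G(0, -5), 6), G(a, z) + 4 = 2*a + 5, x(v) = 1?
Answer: -760799/41 ≈ -18556.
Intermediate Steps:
G(a, z) = 1 + 2*a (G(a, z) = -4 + (2*a + 5) = -4 + (5 + 2*a) = 1 + 2*a)
j(l, O) = O/l (j(l, O) = 0/1 + O/l = 0*1 + O/l = 0 + O/l = O/l)
g(Z, Y) = 6 (g(Z, Y) = 6/(1 + 2*0) = 6/(1 + 0) = 6/1 = 6*1 = 6)
L(k) = -3/41 (L(k) = 6/(-82) = 6*(-1/82) = -3/41)
(L(-128) - 19119) + 563 = (-3/41 - 19119) + 563 = -783882/41 + 563 = -760799/41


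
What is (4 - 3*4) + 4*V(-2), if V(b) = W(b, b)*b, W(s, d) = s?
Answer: 8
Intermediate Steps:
V(b) = b² (V(b) = b*b = b²)
(4 - 3*4) + 4*V(-2) = (4 - 3*4) + 4*(-2)² = (4 - 12) + 4*4 = -8 + 16 = 8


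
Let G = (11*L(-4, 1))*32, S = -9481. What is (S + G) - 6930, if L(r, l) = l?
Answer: -16059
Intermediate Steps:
G = 352 (G = (11*1)*32 = 11*32 = 352)
(S + G) - 6930 = (-9481 + 352) - 6930 = -9129 - 6930 = -16059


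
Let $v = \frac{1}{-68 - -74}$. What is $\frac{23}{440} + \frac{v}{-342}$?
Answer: $\frac{11689}{225720} \approx 0.051785$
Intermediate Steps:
$v = \frac{1}{6}$ ($v = \frac{1}{-68 + 74} = \frac{1}{6} \approx 0.16667$)
$\frac{23}{440} + \frac{v}{-342} = \frac{23}{440} + \frac{1}{6 \left(-342\right)} = 23 \cdot \frac{1}{440} + \frac{1}{6} \left(- \frac{1}{342}\right) = \frac{23}{440} - \frac{1}{2052} = \frac{11689}{225720}$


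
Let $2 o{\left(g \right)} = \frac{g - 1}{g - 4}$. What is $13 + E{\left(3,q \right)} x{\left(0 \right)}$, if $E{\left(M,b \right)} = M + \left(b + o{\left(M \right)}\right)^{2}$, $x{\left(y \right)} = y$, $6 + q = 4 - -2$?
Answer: $13$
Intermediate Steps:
$q = 0$ ($q = -6 + \left(4 - -2\right) = -6 + \left(4 + 2\right) = -6 + 6 = 0$)
$o{\left(g \right)} = \frac{-1 + g}{2 \left(-4 + g\right)}$ ($o{\left(g \right)} = \frac{\left(g - 1\right) \frac{1}{g - 4}}{2} = \frac{\left(-1 + g\right) \frac{1}{-4 + g}}{2} = \frac{\frac{1}{-4 + g} \left(-1 + g\right)}{2} = \frac{-1 + g}{2 \left(-4 + g\right)}$)
$E{\left(M,b \right)} = M + \left(b + \frac{-1 + M}{2 \left(-4 + M\right)}\right)^{2}$
$13 + E{\left(3,q \right)} x{\left(0 \right)} = 13 + \left(3 + \left(0 + \frac{-1 + 3}{2 \left(-4 + 3\right)}\right)^{2}\right) 0 = 13 + \left(3 + \left(0 + \frac{1}{2} \frac{1}{-1} \cdot 2\right)^{2}\right) 0 = 13 + \left(3 + \left(0 + \frac{1}{2} \left(-1\right) 2\right)^{2}\right) 0 = 13 + \left(3 + \left(0 - 1\right)^{2}\right) 0 = 13 + \left(3 + \left(-1\right)^{2}\right) 0 = 13 + \left(3 + 1\right) 0 = 13 + 4 \cdot 0 = 13 + 0 = 13$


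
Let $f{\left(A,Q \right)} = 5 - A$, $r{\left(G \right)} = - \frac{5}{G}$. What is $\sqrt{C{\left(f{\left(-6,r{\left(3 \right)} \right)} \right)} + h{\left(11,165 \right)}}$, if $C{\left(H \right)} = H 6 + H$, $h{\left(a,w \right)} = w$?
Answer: $11 \sqrt{2} \approx 15.556$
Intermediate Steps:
$C{\left(H \right)} = 7 H$ ($C{\left(H \right)} = 6 H + H = 7 H$)
$\sqrt{C{\left(f{\left(-6,r{\left(3 \right)} \right)} \right)} + h{\left(11,165 \right)}} = \sqrt{7 \left(5 - -6\right) + 165} = \sqrt{7 \left(5 + 6\right) + 165} = \sqrt{7 \cdot 11 + 165} = \sqrt{77 + 165} = \sqrt{242} = 11 \sqrt{2}$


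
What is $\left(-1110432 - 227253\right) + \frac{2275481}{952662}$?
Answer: $- \frac{1274359391989}{952662} \approx -1.3377 \cdot 10^{6}$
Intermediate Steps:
$\left(-1110432 - 227253\right) + \frac{2275481}{952662} = -1337685 + 2275481 \cdot \frac{1}{952662} = -1337685 + \frac{2275481}{952662} = - \frac{1274359391989}{952662}$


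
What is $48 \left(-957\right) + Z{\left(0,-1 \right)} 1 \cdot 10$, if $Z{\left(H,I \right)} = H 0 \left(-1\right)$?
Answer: $-45936$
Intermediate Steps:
$Z{\left(H,I \right)} = 0$ ($Z{\left(H,I \right)} = 0 \left(-1\right) = 0$)
$48 \left(-957\right) + Z{\left(0,-1 \right)} 1 \cdot 10 = 48 \left(-957\right) + 0 \cdot 1 \cdot 10 = -45936 + 0 \cdot 10 = -45936 + 0 = -45936$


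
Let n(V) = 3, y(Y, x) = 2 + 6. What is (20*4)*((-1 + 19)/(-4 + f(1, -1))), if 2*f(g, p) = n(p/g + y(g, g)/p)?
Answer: -576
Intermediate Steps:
y(Y, x) = 8
f(g, p) = 3/2 (f(g, p) = (1/2)*3 = 3/2)
(20*4)*((-1 + 19)/(-4 + f(1, -1))) = (20*4)*((-1 + 19)/(-4 + 3/2)) = 80*(18/(-5/2)) = 80*(18*(-2/5)) = 80*(-36/5) = -576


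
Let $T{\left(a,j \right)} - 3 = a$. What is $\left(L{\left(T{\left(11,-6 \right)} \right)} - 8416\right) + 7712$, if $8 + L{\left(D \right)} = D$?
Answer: $-698$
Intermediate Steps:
$T{\left(a,j \right)} = 3 + a$
$L{\left(D \right)} = -8 + D$
$\left(L{\left(T{\left(11,-6 \right)} \right)} - 8416\right) + 7712 = \left(\left(-8 + \left(3 + 11\right)\right) - 8416\right) + 7712 = \left(\left(-8 + 14\right) - 8416\right) + 7712 = \left(6 - 8416\right) + 7712 = -8410 + 7712 = -698$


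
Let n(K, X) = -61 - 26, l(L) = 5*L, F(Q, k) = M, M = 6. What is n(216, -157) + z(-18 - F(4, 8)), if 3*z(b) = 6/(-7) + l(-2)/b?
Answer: -21961/252 ≈ -87.147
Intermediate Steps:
F(Q, k) = 6
n(K, X) = -87
z(b) = -2/7 - 10/(3*b) (z(b) = (6/(-7) + (5*(-2))/b)/3 = (6*(-⅐) - 10/b)/3 = (-6/7 - 10/b)/3 = -2/7 - 10/(3*b))
n(216, -157) + z(-18 - F(4, 8)) = -87 + 2*(-35 - 3*(-18 - 1*6))/(21*(-18 - 1*6)) = -87 + 2*(-35 - 3*(-18 - 6))/(21*(-18 - 6)) = -87 + (2/21)*(-35 - 3*(-24))/(-24) = -87 + (2/21)*(-1/24)*(-35 + 72) = -87 + (2/21)*(-1/24)*37 = -87 - 37/252 = -21961/252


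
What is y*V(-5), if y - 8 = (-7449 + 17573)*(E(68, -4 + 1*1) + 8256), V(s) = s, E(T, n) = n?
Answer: -417766900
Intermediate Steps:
y = 83553380 (y = 8 + (-7449 + 17573)*((-4 + 1*1) + 8256) = 8 + 10124*((-4 + 1) + 8256) = 8 + 10124*(-3 + 8256) = 8 + 10124*8253 = 8 + 83553372 = 83553380)
y*V(-5) = 83553380*(-5) = -417766900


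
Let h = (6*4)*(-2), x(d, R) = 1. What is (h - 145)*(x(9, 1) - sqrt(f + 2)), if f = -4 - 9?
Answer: -193 + 193*I*sqrt(11) ≈ -193.0 + 640.11*I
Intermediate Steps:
f = -13
h = -48 (h = 24*(-2) = -48)
(h - 145)*(x(9, 1) - sqrt(f + 2)) = (-48 - 145)*(1 - sqrt(-13 + 2)) = -193*(1 - sqrt(-11)) = -193*(1 - I*sqrt(11)) = -193 + 193*I*sqrt(11)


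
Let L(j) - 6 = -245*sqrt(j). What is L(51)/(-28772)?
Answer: -3/14386 + 245*sqrt(51)/28772 ≈ 0.060602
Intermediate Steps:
L(j) = 6 - 245*sqrt(j)
L(51)/(-28772) = (6 - 245*sqrt(51))/(-28772) = (6 - 245*sqrt(51))*(-1/28772) = -3/14386 + 245*sqrt(51)/28772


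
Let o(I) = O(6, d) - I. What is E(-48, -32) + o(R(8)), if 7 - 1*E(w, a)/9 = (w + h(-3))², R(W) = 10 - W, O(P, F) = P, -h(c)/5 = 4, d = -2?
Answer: -41549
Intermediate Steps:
h(c) = -20 (h(c) = -5*4 = -20)
E(w, a) = 63 - 9*(-20 + w)² (E(w, a) = 63 - 9*(w - 20)² = 63 - 9*(-20 + w)²)
o(I) = 6 - I
E(-48, -32) + o(R(8)) = (63 - 9*(-20 - 48)²) + (6 - (10 - 1*8)) = (63 - 9*(-68)²) + (6 - (10 - 8)) = (63 - 9*4624) + (6 - 1*2) = (63 - 41616) + (6 - 2) = -41553 + 4 = -41549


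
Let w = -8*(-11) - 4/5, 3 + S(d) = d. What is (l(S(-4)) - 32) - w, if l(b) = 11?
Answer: -541/5 ≈ -108.20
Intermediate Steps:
S(d) = -3 + d
w = 436/5 (w = 88 - 4*⅕ = 88 - ⅘ = 436/5 ≈ 87.200)
(l(S(-4)) - 32) - w = (11 - 32) - 1*436/5 = -21 - 436/5 = -541/5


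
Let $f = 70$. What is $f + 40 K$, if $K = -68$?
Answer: $-2650$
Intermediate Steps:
$f + 40 K = 70 + 40 \left(-68\right) = 70 - 2720 = -2650$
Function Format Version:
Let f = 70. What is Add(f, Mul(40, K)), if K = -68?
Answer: -2650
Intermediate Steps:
Add(f, Mul(40, K)) = Add(70, Mul(40, -68)) = Add(70, -2720) = -2650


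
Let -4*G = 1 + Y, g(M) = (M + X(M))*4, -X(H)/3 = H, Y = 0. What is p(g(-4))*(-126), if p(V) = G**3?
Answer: 63/32 ≈ 1.9688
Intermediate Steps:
X(H) = -3*H
g(M) = -8*M (g(M) = (M - 3*M)*4 = -2*M*4 = -8*M)
G = -1/4 (G = -(1 + 0)/4 = -1/4*1 = -1/4 ≈ -0.25000)
p(V) = -1/64 (p(V) = (-1/4)**3 = -1/64)
p(g(-4))*(-126) = -1/64*(-126) = 63/32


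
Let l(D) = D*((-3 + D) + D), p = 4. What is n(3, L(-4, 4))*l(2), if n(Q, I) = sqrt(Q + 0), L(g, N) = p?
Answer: 2*sqrt(3) ≈ 3.4641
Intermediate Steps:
L(g, N) = 4
n(Q, I) = sqrt(Q)
l(D) = D*(-3 + 2*D)
n(3, L(-4, 4))*l(2) = sqrt(3)*(2*(-3 + 2*2)) = sqrt(3)*(2*(-3 + 4)) = sqrt(3)*(2*1) = sqrt(3)*2 = 2*sqrt(3)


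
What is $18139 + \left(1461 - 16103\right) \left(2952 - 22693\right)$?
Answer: $289065861$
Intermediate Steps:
$18139 + \left(1461 - 16103\right) \left(2952 - 22693\right) = 18139 - -289047722 = 18139 + 289047722 = 289065861$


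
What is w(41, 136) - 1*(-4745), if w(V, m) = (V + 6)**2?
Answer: 6954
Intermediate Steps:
w(V, m) = (6 + V)**2
w(41, 136) - 1*(-4745) = (6 + 41)**2 - 1*(-4745) = 47**2 + 4745 = 2209 + 4745 = 6954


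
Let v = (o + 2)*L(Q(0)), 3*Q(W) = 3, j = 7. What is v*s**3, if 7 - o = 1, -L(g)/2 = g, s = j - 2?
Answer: -2000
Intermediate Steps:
s = 5 (s = 7 - 2 = 5)
Q(W) = 1 (Q(W) = (1/3)*3 = 1)
L(g) = -2*g
o = 6 (o = 7 - 1*1 = 7 - 1 = 6)
v = -16 (v = (6 + 2)*(-2*1) = 8*(-2) = -16)
v*s**3 = -16*5**3 = -16*125 = -2000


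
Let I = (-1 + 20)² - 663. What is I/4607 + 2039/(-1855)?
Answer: -9953883/8545985 ≈ -1.1647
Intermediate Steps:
I = -302 (I = 19² - 663 = 361 - 663 = -302)
I/4607 + 2039/(-1855) = -302/4607 + 2039/(-1855) = -302*1/4607 + 2039*(-1/1855) = -302/4607 - 2039/1855 = -9953883/8545985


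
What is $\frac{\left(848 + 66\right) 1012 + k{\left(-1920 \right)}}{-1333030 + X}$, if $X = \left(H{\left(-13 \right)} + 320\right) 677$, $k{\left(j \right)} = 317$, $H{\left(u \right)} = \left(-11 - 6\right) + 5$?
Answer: $- \frac{925285}{1124514} \approx -0.82283$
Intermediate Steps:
$H{\left(u \right)} = -12$ ($H{\left(u \right)} = -17 + 5 = -12$)
$X = 208516$ ($X = \left(-12 + 320\right) 677 = 308 \cdot 677 = 208516$)
$\frac{\left(848 + 66\right) 1012 + k{\left(-1920 \right)}}{-1333030 + X} = \frac{\left(848 + 66\right) 1012 + 317}{-1333030 + 208516} = \frac{914 \cdot 1012 + 317}{-1124514} = \left(924968 + 317\right) \left(- \frac{1}{1124514}\right) = 925285 \left(- \frac{1}{1124514}\right) = - \frac{925285}{1124514}$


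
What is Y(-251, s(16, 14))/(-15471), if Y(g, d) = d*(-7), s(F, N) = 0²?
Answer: 0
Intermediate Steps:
s(F, N) = 0
Y(g, d) = -7*d
Y(-251, s(16, 14))/(-15471) = -7*0/(-15471) = 0*(-1/15471) = 0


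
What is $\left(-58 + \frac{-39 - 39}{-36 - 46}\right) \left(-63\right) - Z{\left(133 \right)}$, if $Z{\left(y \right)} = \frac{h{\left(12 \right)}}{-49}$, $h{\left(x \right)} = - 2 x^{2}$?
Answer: $\frac{7208685}{2009} \approx 3588.2$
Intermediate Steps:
$Z{\left(y \right)} = \frac{288}{49}$ ($Z{\left(y \right)} = \frac{\left(-2\right) 12^{2}}{-49} = \left(-2\right) 144 \left(- \frac{1}{49}\right) = \left(-288\right) \left(- \frac{1}{49}\right) = \frac{288}{49}$)
$\left(-58 + \frac{-39 - 39}{-36 - 46}\right) \left(-63\right) - Z{\left(133 \right)} = \left(-58 + \frac{-39 - 39}{-36 - 46}\right) \left(-63\right) - \frac{288}{49} = \left(-58 - \frac{78}{-82}\right) \left(-63\right) - \frac{288}{49} = \left(-58 - - \frac{39}{41}\right) \left(-63\right) - \frac{288}{49} = \left(-58 + \frac{39}{41}\right) \left(-63\right) - \frac{288}{49} = \left(- \frac{2339}{41}\right) \left(-63\right) - \frac{288}{49} = \frac{147357}{41} - \frac{288}{49} = \frac{7208685}{2009}$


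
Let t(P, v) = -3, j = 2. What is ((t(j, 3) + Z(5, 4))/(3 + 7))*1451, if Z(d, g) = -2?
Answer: -1451/2 ≈ -725.50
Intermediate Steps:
((t(j, 3) + Z(5, 4))/(3 + 7))*1451 = ((-3 - 2)/(3 + 7))*1451 = -5/10*1451 = -5*⅒*1451 = -½*1451 = -1451/2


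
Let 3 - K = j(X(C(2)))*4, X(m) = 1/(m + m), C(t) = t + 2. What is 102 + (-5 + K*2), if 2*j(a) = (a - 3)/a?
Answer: 195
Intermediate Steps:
C(t) = 2 + t
X(m) = 1/(2*m)
j(a) = (-3 + a)/(2*a) (j(a) = ((a - 3)/a)/2 = ((-3 + a)/a)/2 = (-3 + a)/(2*a))
K = 49 (K = 3 - (-3 + 1/(2*(2 + 2)))/(2*((1/(2*(2 + 2)))))*4 = 3 - (-3 + (½)/4)/(2*(((½)/4)))*4 = 3 - (-3 + (½)*(¼))/(2*(((½)*(¼))))*4 = 3 - (-3 + ⅛)/(2*(⅛))*4 = 3 - (½)*8*(-23/8)*4 = 3 - (-23)*4/2 = 3 - 1*(-46) = 3 + 46 = 49)
102 + (-5 + K*2) = 102 + (-5 + 49*2) = 102 + (-5 + 98) = 102 + 93 = 195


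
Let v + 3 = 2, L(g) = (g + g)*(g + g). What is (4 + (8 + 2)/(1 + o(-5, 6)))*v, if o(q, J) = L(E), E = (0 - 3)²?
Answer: -262/65 ≈ -4.0308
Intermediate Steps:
E = 9 (E = (-3)² = 9)
L(g) = 4*g² (L(g) = (2*g)*(2*g) = 4*g²)
o(q, J) = 324 (o(q, J) = 4*9² = 4*81 = 324)
v = -1 (v = -3 + 2 = -1)
(4 + (8 + 2)/(1 + o(-5, 6)))*v = (4 + (8 + 2)/(1 + 324))*(-1) = (4 + 10/325)*(-1) = (4 + 10*(1/325))*(-1) = (4 + 2/65)*(-1) = (262/65)*(-1) = -262/65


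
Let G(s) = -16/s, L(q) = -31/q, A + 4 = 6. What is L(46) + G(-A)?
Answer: 337/46 ≈ 7.3261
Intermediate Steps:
A = 2 (A = -4 + 6 = 2)
L(46) + G(-A) = -31/46 - 16/((-1*2)) = -31*1/46 - 16/(-2) = -31/46 - 16*(-½) = -31/46 + 8 = 337/46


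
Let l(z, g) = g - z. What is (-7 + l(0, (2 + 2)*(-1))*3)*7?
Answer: -133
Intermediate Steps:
(-7 + l(0, (2 + 2)*(-1))*3)*7 = (-7 + ((2 + 2)*(-1) - 1*0)*3)*7 = (-7 + (4*(-1) + 0)*3)*7 = (-7 + (-4 + 0)*3)*7 = (-7 - 4*3)*7 = (-7 - 12)*7 = -19*7 = -133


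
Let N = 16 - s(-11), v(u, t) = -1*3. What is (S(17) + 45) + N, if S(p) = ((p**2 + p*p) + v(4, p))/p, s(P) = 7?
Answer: 1493/17 ≈ 87.823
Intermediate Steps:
v(u, t) = -3
S(p) = (-3 + 2*p**2)/p (S(p) = ((p**2 + p*p) - 3)/p = ((p**2 + p**2) - 3)/p = (2*p**2 - 3)/p = (-3 + 2*p**2)/p)
N = 9 (N = 16 - 1*7 = 16 - 7 = 9)
(S(17) + 45) + N = ((-3/17 + 2*17) + 45) + 9 = ((-3*1/17 + 34) + 45) + 9 = ((-3/17 + 34) + 45) + 9 = (575/17 + 45) + 9 = 1340/17 + 9 = 1493/17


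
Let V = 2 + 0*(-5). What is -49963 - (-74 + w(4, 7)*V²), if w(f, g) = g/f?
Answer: -49896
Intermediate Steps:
V = 2 (V = 2 + 0 = 2)
-49963 - (-74 + w(4, 7)*V²) = -49963 - (-74 + (7/4)*2²) = -49963 - (-74 + (7*(¼))*4) = -49963 - (-74 + (7/4)*4) = -49963 - (-74 + 7) = -49963 - 1*(-67) = -49963 + 67 = -49896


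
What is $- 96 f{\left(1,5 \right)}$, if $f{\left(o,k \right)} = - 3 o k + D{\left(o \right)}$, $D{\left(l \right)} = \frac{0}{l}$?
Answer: $1440$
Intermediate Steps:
$D{\left(l \right)} = 0$
$f{\left(o,k \right)} = - 3 k o$ ($f{\left(o,k \right)} = - 3 o k + 0 = - 3 k o + 0 = - 3 k o$)
$- 96 f{\left(1,5 \right)} = - 96 \left(\left(-3\right) 5 \cdot 1\right) = \left(-96\right) \left(-15\right) = 1440$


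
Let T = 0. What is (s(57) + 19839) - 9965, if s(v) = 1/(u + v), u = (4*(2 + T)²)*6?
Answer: 1510723/153 ≈ 9874.0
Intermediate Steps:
u = 96 (u = (4*(2 + 0)²)*6 = (4*2²)*6 = (4*4)*6 = 16*6 = 96)
s(v) = 1/(96 + v)
(s(57) + 19839) - 9965 = (1/(96 + 57) + 19839) - 9965 = (1/153 + 19839) - 9965 = 3035368/153 - 9965 = 1510723/153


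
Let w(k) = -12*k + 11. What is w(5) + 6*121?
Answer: 677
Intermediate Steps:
w(k) = 11 - 12*k
w(5) + 6*121 = (11 - 12*5) + 6*121 = (11 - 60) + 726 = -49 + 726 = 677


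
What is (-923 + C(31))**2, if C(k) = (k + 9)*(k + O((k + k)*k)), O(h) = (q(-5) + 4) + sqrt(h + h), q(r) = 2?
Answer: 9223369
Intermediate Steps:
O(h) = 6 + sqrt(2)*sqrt(h) (O(h) = (2 + 4) + sqrt(h + h) = 6 + sqrt(2*h) = 6 + sqrt(2)*sqrt(h))
C(k) = (9 + k)*(6 + k + 2*sqrt(k**2)) (C(k) = (k + 9)*(k + (6 + sqrt(2)*sqrt((k + k)*k))) = (9 + k)*(k + (6 + sqrt(2)*sqrt((2*k)*k))) = (9 + k)*(k + (6 + sqrt(2)*sqrt(2*k**2))) = (9 + k)*(k + (6 + sqrt(2)*(sqrt(2)*sqrt(k**2)))) = (9 + k)*(k + (6 + 2*sqrt(k**2))) = (9 + k)*(6 + k + 2*sqrt(k**2)))
(-923 + C(31))**2 = (-923 + (54 + 31**2 + 15*31 + 18*sqrt(31**2) + 2*31*sqrt(31**2)))**2 = (-923 + (54 + 961 + 465 + 18*sqrt(961) + 2*31*sqrt(961)))**2 = (-923 + (54 + 961 + 465 + 18*31 + 2*31*31))**2 = (-923 + (54 + 961 + 465 + 558 + 1922))**2 = (-923 + 3960)**2 = 3037**2 = 9223369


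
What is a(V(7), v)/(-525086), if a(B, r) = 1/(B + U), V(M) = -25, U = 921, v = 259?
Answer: -1/470477056 ≈ -2.1255e-9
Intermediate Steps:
a(B, r) = 1/(921 + B) (a(B, r) = 1/(B + 921) = 1/(921 + B))
a(V(7), v)/(-525086) = 1/((921 - 25)*(-525086)) = -1/525086/896 = (1/896)*(-1/525086) = -1/470477056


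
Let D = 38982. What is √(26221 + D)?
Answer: √65203 ≈ 255.35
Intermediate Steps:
√(26221 + D) = √(26221 + 38982) = √65203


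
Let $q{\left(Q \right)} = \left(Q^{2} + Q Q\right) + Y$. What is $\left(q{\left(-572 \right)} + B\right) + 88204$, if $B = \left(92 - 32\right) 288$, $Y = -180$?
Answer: $759672$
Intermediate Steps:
$q{\left(Q \right)} = -180 + 2 Q^{2}$ ($q{\left(Q \right)} = \left(Q^{2} + Q Q\right) - 180 = \left(Q^{2} + Q^{2}\right) - 180 = 2 Q^{2} - 180 = -180 + 2 Q^{2}$)
$B = 17280$ ($B = 60 \cdot 288 = 17280$)
$\left(q{\left(-572 \right)} + B\right) + 88204 = \left(\left(-180 + 2 \left(-572\right)^{2}\right) + 17280\right) + 88204 = \left(\left(-180 + 2 \cdot 327184\right) + 17280\right) + 88204 = \left(\left(-180 + 654368\right) + 17280\right) + 88204 = \left(654188 + 17280\right) + 88204 = 671468 + 88204 = 759672$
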